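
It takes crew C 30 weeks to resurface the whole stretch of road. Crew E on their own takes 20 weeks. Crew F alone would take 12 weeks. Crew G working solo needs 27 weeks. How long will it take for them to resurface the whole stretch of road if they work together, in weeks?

54/11 weeks

Combined rate: 1/30 + 1/20 + 1/12 + 1/27 = (18 + 27 + 45 + 20)/540 = 110/540 = 11/54 per week.
Time = 1 ÷ (11/54) = 54/11 weeks.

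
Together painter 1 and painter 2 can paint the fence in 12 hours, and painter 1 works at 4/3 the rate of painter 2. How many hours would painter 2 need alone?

Let painter 2's rate be r; then painter 1's rate is (4/3)r, so together (4/3 + 1)r = (7/3)r = 1/12.
Thus r = 1/28 per hour.
Painter 2 alone: 28 hours; painter 1 alone: 21 hours.

28 hours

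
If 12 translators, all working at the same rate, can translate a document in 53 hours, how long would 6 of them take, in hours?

106 hours

Total work is 12·53 = 636 translator-hours.
With 6 translators: 636/6 = 106 hours.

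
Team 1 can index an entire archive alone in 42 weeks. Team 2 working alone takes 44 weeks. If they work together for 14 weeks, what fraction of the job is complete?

43/66

Combined rate: 1/42 + 1/44 = (22 + 21)/924 = 43/924 per week.
In 14 weeks they complete 14·43/924 = 43/66 of the job.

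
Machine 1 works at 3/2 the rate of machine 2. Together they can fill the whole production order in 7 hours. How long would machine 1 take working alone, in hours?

35/3 hours

Let machine 2's rate be r; then machine 1's rate is (3/2)r, so together (3/2 + 1)r = (5/2)r = 1/7.
Thus r = 2/35 per hour.
Machine 2 alone: 35/2 hours; machine 1 alone: 35/3 hours.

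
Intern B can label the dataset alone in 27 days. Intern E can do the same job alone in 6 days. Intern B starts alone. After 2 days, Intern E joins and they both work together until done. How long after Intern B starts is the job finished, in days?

72/11 days

In the first 2 days Intern B alone does 2/27 of the job, leaving 25/27.
Once everyone is working, combined rate: 1/27 + 1/6 = (2 + 9)/54 = 11/54 per day.
Remaining 25/27 at 11/54 per day takes 50/11 days.
Total from the start = 2 + 50/11 = 72/11 days.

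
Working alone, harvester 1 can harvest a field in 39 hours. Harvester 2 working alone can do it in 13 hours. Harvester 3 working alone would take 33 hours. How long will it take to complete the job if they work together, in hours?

Combined rate: 1/39 + 1/13 + 1/33 = (11 + 33 + 13)/429 = 57/429 = 19/143 per hour.
Time = 1 ÷ (19/143) = 143/19 hours.

143/19 hours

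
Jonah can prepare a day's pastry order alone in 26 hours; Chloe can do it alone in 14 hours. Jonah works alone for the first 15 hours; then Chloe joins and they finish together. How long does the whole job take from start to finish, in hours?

In 15 hours Jonah does 15/26 of the job, leaving 11/26.
Jonah and Chloe together work at 10/91 per hour, so finishing takes 11/26 ÷ 10/91 = 77/20 hours.
Total time = 15 + 77/20 = 377/20 hours.

377/20 hours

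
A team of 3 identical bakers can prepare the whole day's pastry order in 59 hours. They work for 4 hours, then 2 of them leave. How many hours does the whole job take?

One baker does 1/177 of the job per hour.
After 4 hours with 3 bakers, 4/59 is done (55/59 left).
With 1 baker the rate is 1/177, so the rest takes 55/59 ÷ 1/177 = 165 hours.
Total = 4 + 165 = 169 hours.

169 hours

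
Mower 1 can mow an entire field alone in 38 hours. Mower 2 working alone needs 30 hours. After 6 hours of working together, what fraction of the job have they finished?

34/95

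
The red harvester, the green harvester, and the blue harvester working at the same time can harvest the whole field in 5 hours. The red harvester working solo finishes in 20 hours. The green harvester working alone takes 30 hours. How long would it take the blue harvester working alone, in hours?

60/7 hours

Combined rate is 1/5 per hour.
Known contribution: 1/20 + 1/30 = (3 + 2)/60 = 5/60 = 1/12 per hour.
So the blue harvester's rate is 1/5 − 1/12 = 7/60, meaning 60/7 hours alone.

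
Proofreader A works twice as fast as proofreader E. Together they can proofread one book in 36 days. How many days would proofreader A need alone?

54 days

Let proofreader E's rate be r; then proofreader A's rate is 2r, so together (2 + 1)r = 3r = 1/36.
Thus r = 1/108 per day.
Proofreader E alone: 108 days; proofreader A alone: 54 days.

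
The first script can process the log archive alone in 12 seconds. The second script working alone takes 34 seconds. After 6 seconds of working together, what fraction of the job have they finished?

23/34

Combined rate: 1/12 + 1/34 = (17 + 6)/204 = 23/204 per second.
In 6 seconds they complete 6·23/204 = 23/34 of the job.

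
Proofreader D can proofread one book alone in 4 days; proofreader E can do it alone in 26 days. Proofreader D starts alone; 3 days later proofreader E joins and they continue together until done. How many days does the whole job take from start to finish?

58/15 days

In 3 days proofreader D does 3/4 of the job, leaving 1/4.
Proofreader D and proofreader E together work at 15/52 per day, so finishing takes 1/4 ÷ 15/52 = 13/15 days.
Total time = 3 + 13/15 = 58/15 days.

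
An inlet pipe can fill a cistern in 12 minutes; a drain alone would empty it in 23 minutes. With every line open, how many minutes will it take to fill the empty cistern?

Net rate = 1/12 − 1/23 = (23 − 12)/276 = 11/276 per minute.
Filling time = 1 ÷ (11/276) = 276/11 minutes.

276/11 minutes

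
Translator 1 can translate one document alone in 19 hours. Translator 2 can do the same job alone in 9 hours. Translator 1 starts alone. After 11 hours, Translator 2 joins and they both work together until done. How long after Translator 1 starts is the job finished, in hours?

In the first 11 hours Translator 1 alone does 11/19 of the job, leaving 8/19.
Once everyone is working, combined rate: 1/19 + 1/9 = (9 + 19)/171 = 28/171 per hour.
Remaining 8/19 at 28/171 per hour takes 18/7 hours.
Total from the start = 11 + 18/7 = 95/7 hours.

95/7 hours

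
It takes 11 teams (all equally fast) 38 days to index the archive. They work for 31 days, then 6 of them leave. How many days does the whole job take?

232/5 days

One team does 1/418 of the job per day.
After 31 days with 11 teams, 31/38 is done (7/38 left).
With 5 teams the rate is 5/418, so the rest takes 7/38 ÷ 5/418 = 77/5 days.
Total = 31 + 77/5 = 232/5 days.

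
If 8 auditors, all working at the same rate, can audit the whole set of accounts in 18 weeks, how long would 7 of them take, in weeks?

144/7 weeks

Total work is 8·18 = 144 auditor-weeks.
With 7 auditors: 144/7 weeks.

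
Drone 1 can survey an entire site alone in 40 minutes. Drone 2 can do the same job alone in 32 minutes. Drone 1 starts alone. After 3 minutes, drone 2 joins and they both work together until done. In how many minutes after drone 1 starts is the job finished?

175/9 minutes

In the first 3 minutes drone 1 alone does 3/40 of the job, leaving 37/40.
Once everyone is working, combined rate: 1/40 + 1/32 = (4 + 5)/160 = 9/160 per minute.
Remaining 37/40 at 9/160 per minute takes 148/9 minutes.
Total from the start = 3 + 148/9 = 175/9 minutes.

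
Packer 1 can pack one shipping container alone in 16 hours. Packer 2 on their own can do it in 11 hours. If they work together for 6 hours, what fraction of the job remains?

7/88

Combined rate: 1/16 + 1/11 = (11 + 16)/176 = 27/176 per hour.
In 6 hours they complete 6·27/176 = 81/88 of the job.
So 7/88 remains.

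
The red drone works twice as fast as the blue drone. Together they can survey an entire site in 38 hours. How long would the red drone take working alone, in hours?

57 hours

Let the blue drone's rate be r; then the red drone's rate is 2r, so together (2 + 1)r = 3r = 1/38.
Thus r = 1/114 per hour.
The blue drone alone: 114 hours; the red drone alone: 57 hours.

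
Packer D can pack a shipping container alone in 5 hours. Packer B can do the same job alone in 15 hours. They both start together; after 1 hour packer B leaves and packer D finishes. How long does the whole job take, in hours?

In the first 1 hour the combined rate is 4/15, so 4/15 of the job is done, leaving 11/15.
After packer B leaves the rate is 1/5 per hour; the remaining 11/15 takes 11/3 hours.
Total = 1 + 11/3 = 14/3 hours.

14/3 hours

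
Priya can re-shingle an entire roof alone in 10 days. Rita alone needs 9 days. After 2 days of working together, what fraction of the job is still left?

26/45

Combined rate: 1/10 + 1/9 = (9 + 10)/90 = 19/90 per day.
In 2 days they complete 2·19/90 = 19/45 of the job.
So 26/45 remains.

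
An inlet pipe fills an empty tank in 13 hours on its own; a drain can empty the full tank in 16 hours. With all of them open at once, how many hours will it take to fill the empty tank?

Net rate = 1/13 − 1/16 = (16 − 13)/208 = 3/208 per hour.
Filling time = 1 ÷ (3/208) = 208/3 hours.

208/3 hours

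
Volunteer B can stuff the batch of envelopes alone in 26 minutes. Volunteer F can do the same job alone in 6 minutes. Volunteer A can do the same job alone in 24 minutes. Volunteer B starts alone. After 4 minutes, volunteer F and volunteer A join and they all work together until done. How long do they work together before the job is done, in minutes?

24/7 minutes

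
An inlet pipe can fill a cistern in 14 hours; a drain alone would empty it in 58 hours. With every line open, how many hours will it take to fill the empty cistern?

203/11 hours

Net rate = 1/14 − 1/58 = (29 − 7)/406 = 22/406 = 11/203 per hour.
Filling time = 1 ÷ (11/203) = 203/11 hours.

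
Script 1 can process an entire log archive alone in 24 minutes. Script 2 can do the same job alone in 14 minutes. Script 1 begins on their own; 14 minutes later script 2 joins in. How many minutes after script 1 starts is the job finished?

In the first 14 minutes script 1 alone does 14/24 = 7/12 of the job, leaving 5/12.
Once everyone is working, combined rate: 1/24 + 1/14 = (7 + 12)/168 = 19/168 per minute.
Remaining 5/12 at 19/168 per minute takes 70/19 minutes.
Total from the start = 14 + 70/19 = 336/19 minutes.

336/19 minutes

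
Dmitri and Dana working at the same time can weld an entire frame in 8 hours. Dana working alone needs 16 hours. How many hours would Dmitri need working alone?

16 hours

Combined rate is 1/8 per hour.
Known contribution: 1/16 per hour.
So Dmitri's rate is 1/8 − 1/16 = 1/16, meaning 16 hours alone.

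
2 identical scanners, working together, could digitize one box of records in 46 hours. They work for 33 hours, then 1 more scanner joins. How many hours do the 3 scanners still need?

26/3 hours

One scanner does 1/92 of the job per hour.
After 33 hours with 2 scanners, 33/46 is done (13/46 left).
With 3 scanners the rate is 3/92, so the rest takes 13/46 ÷ 3/92 = 26/3 hours.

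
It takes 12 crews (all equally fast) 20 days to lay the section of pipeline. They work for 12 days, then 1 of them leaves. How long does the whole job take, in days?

228/11 days

One crew does 1/240 of the job per day.
After 12 days with 12 crews, 3/5 is done (2/5 left).
With 11 crews the rate is 11/240, so the rest takes 2/5 ÷ 11/240 = 96/11 days.
Total = 12 + 96/11 = 228/11 days.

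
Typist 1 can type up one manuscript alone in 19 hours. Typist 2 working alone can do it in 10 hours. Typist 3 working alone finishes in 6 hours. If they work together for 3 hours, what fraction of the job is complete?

Combined rate: 1/19 + 1/10 + 1/6 = (30 + 57 + 95)/570 = 182/570 = 91/285 per hour.
In 3 hours they complete 3·91/285 = 91/95 of the job.

91/95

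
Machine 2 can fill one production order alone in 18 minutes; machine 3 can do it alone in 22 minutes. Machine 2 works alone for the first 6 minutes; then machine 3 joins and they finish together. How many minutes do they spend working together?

In 6 minutes machine 2 does 6/18 = 1/3 of the job, leaving 2/3.
Machine 2 and machine 3 together work at 10/99 per minute, so finishing takes 2/3 ÷ 10/99 = 33/5 minutes.

33/5 minutes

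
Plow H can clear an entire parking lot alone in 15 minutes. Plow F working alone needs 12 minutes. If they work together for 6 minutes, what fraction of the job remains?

Combined rate: 1/15 + 1/12 = (4 + 5)/60 = 9/60 = 3/20 per minute.
In 6 minutes they complete 6·3/20 = 9/10 of the job.
So 1/10 remains.

1/10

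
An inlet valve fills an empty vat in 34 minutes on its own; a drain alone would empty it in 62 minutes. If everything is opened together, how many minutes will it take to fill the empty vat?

527/7 minutes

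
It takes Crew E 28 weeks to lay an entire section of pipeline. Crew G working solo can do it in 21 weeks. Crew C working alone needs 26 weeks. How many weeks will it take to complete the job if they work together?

Combined rate: 1/28 + 1/21 + 1/26 = (39 + 52 + 42)/1092 = 133/1092 = 19/156 per week.
Time = 1 ÷ (19/156) = 156/19 weeks.

156/19 weeks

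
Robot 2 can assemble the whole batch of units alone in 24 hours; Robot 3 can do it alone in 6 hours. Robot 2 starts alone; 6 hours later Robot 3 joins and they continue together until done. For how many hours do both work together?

18/5 hours

In 6 hours Robot 2 does 6/24 = 1/4 of the job, leaving 3/4.
Robot 2 and Robot 3 together work at 5/24 per hour, so finishing takes 3/4 ÷ 5/24 = 18/5 hours.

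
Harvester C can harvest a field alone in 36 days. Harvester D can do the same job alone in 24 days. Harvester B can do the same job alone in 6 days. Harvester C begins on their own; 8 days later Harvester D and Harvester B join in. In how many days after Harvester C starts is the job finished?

In the first 8 days Harvester C alone does 8/36 = 2/9 of the job, leaving 7/9.
Once everyone is working, combined rate: 1/36 + 1/24 + 1/6 = (2 + 3 + 12)/72 = 17/72 per day.
Remaining 7/9 at 17/72 per day takes 56/17 days.
Total from the start = 8 + 56/17 = 192/17 days.

192/17 days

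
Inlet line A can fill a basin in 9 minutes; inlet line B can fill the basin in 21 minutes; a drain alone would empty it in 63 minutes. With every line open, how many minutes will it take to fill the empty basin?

Net rate = 1/9 + 1/21 − 1/63 = (7 + 3 − 1)/63 = 9/63 = 1/7 per minute.
Filling time = 1 ÷ (1/7) = 7 minutes.

7 minutes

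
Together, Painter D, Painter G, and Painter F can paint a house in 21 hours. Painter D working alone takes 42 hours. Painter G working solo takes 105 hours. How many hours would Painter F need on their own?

Combined rate is 1/21 per hour.
Known contribution: 1/42 + 1/105 = (5 + 2)/210 = 7/210 = 1/30 per hour.
So Painter F's rate is 1/21 − 1/30 = 1/70, meaning 70 hours alone.

70 hours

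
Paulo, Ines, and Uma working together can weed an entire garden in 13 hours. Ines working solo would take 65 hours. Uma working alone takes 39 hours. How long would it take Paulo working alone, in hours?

Combined rate is 1/13 per hour.
Known contribution: 1/65 + 1/39 = (3 + 5)/195 = 8/195 per hour.
So Paulo's rate is 1/13 − 8/195 = 7/195, meaning 195/7 hours alone.

195/7 hours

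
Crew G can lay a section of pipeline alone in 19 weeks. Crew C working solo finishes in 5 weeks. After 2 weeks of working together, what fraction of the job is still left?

47/95

Combined rate: 1/19 + 1/5 = (5 + 19)/95 = 24/95 per week.
In 2 weeks they complete 2·24/95 = 48/95 of the job.
So 47/95 remains.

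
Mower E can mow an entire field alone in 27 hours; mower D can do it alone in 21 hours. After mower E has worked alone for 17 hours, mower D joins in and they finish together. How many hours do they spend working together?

35/8 hours

In 17 hours mower E does 17/27 of the job, leaving 10/27.
Mower E and mower D together work at 16/189 per hour, so finishing takes 10/27 ÷ 16/189 = 35/8 hours.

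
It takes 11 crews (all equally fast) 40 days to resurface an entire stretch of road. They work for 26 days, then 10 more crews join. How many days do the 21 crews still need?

22/3 days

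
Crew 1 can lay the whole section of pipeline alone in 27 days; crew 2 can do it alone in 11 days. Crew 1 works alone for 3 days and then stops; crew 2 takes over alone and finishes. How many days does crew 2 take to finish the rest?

88/9 days

In 3 days crew 1 does 3/27 = 1/9 of the job, leaving 8/9.
Crew 2 works at 1/11 per day, so finishing takes 8/9 ÷ 1/11 = 88/9 days.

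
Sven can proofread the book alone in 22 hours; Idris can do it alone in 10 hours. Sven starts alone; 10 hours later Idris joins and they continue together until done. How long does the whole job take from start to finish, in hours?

In 10 hours Sven does 10/22 = 5/11 of the job, leaving 6/11.
Sven and Idris together work at 8/55 per hour, so finishing takes 6/11 ÷ 8/55 = 15/4 hours.
Total time = 10 + 15/4 = 55/4 hours.

55/4 hours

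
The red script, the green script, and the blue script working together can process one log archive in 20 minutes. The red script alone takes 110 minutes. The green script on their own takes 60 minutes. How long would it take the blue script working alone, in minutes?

165/4 minutes

Combined rate is 1/20 per minute.
Known contribution: 1/110 + 1/60 = (6 + 11)/660 = 17/660 per minute.
So the blue script's rate is 1/20 − 17/660 = 4/165, meaning 165/4 minutes alone.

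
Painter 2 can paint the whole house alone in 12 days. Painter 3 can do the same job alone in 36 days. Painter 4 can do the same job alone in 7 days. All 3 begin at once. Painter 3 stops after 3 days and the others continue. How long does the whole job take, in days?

77/19 days

In the first 3 days the combined rate is 16/63, so 16/21 of the job is done, leaving 5/21.
After Painter 3 leaves the rate is 19/84 per day; the remaining 5/21 takes 20/19 days.
Total = 3 + 20/19 = 77/19 days.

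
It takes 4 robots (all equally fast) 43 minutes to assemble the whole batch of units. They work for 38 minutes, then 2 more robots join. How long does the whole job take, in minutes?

One robot does 1/172 of the job per minute.
After 38 minutes with 4 robots, 38/43 is done (5/43 left).
With 6 robots the rate is 6/172 = 3/86, so the rest takes 5/43 ÷ 3/86 = 10/3 minutes.
Total = 38 + 10/3 = 124/3 minutes.

124/3 minutes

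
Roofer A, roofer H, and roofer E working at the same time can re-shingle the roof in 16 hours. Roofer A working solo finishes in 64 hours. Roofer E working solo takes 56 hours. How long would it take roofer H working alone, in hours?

Combined rate is 1/16 per hour.
Known contribution: 1/64 + 1/56 = (7 + 8)/448 = 15/448 per hour.
So roofer H's rate is 1/16 − 15/448 = 13/448, meaning 448/13 hours alone.

448/13 hours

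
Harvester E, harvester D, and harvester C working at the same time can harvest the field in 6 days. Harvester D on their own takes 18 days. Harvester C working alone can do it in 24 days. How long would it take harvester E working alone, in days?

Combined rate is 1/6 per day.
Known contribution: 1/18 + 1/24 = (4 + 3)/72 = 7/72 per day.
So harvester E's rate is 1/6 − 7/72 = 5/72, meaning 72/5 days alone.

72/5 days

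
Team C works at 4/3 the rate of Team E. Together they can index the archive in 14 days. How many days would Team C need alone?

Let Team E's rate be r; then Team C's rate is (4/3)r, so together (4/3 + 1)r = (7/3)r = 1/14.
Thus r = 3/98 per day.
Team E alone: 98/3 days; Team C alone: 49/2 days.

49/2 days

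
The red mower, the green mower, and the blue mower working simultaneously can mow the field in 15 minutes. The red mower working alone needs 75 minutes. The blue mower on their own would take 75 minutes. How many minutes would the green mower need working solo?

25 minutes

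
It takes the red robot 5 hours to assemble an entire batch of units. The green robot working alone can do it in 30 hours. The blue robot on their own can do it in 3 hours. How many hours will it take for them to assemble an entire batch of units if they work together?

30/17 hours

Combined rate: 1/5 + 1/30 + 1/3 = (6 + 1 + 10)/30 = 17/30 per hour.
Time = 1 ÷ (17/30) = 30/17 hours.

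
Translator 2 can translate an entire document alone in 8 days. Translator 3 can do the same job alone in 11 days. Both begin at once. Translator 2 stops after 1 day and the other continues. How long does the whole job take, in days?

In the first 1 day the combined rate is 19/88, so 19/88 of the job is done, leaving 69/88.
After Translator 2 leaves the rate is 1/11 per day; the remaining 69/88 takes 69/8 days.
Total = 1 + 69/8 = 77/8 days.

77/8 days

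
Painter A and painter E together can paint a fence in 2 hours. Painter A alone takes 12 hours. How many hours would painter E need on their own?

Combined rate is 1/2 per hour.
Known contribution: 1/12 per hour.
So painter E's rate is 1/2 − 1/12 = 5/12, meaning 12/5 hours alone.

12/5 hours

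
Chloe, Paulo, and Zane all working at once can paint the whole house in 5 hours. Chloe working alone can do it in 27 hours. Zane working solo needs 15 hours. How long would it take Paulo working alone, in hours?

Combined rate is 1/5 per hour.
Known contribution: 1/27 + 1/15 = (5 + 9)/135 = 14/135 per hour.
So Paulo's rate is 1/5 − 14/135 = 13/135, meaning 135/13 hours alone.

135/13 hours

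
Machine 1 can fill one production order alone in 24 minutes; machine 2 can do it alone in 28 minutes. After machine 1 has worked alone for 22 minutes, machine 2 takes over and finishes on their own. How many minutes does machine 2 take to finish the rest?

7/3 minutes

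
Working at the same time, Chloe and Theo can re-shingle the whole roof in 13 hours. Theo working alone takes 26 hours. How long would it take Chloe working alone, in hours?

26 hours

Combined rate is 1/13 per hour.
Known contribution: 1/26 per hour.
So Chloe's rate is 1/13 − 1/26 = 1/26, meaning 26 hours alone.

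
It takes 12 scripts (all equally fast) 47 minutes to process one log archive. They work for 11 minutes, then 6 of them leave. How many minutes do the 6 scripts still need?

One script does 1/564 of the job per minute.
After 11 minutes with 12 scripts, 11/47 is done (36/47 left).
With 6 scripts the rate is 6/564 = 1/94, so the rest takes 36/47 ÷ 1/94 = 72 minutes.

72 minutes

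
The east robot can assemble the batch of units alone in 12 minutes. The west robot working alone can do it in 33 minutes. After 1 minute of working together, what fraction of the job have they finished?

Combined rate: 1/12 + 1/33 = (11 + 4)/132 = 15/132 = 5/44 per minute.
In 1 minute they complete 1·5/44 = 5/44 of the job.

5/44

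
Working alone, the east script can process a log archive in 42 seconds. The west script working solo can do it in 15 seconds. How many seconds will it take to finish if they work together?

With two workers the combined time is the product over the sum: 42·15/(42+15) = 630/57 = 210/19 seconds.

210/19 seconds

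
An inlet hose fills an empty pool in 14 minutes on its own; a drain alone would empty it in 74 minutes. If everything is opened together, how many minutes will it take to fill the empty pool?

Net rate = 1/14 − 1/74 = (37 − 7)/518 = 30/518 = 15/259 per minute.
Filling time = 1 ÷ (15/259) = 259/15 minutes.

259/15 minutes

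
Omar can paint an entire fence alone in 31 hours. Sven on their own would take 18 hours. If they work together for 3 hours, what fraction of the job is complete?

Combined rate: 1/31 + 1/18 = (18 + 31)/558 = 49/558 per hour.
In 3 hours they complete 3·49/558 = 49/186 of the job.

49/186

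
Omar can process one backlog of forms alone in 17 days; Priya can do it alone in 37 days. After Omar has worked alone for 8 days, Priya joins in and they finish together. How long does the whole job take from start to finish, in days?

85/6 days

In 8 days Omar does 8/17 of the job, leaving 9/17.
Omar and Priya together work at 54/629 per day, so finishing takes 9/17 ÷ 54/629 = 37/6 days.
Total time = 8 + 37/6 = 85/6 days.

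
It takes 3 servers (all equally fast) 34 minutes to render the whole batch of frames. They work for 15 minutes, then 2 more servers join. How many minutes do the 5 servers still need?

57/5 minutes

One server does 1/102 of the job per minute.
After 15 minutes with 3 servers, 15/34 is done (19/34 left).
With 5 servers the rate is 5/102, so the rest takes 19/34 ÷ 5/102 = 57/5 minutes.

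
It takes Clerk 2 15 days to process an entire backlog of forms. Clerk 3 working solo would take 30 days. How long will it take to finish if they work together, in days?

With two workers the combined time is the product over the sum: 15·30/(15+30) = 450/45 = 10 days.

10 days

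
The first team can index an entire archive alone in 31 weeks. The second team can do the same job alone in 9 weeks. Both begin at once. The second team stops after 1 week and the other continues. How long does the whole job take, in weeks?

In the first 1 week the combined rate is 40/279, so 40/279 of the job is done, leaving 239/279.
After the second team leaves the rate is 1/31 per week; the remaining 239/279 takes 239/9 weeks.
Total = 1 + 239/9 = 248/9 weeks.

248/9 weeks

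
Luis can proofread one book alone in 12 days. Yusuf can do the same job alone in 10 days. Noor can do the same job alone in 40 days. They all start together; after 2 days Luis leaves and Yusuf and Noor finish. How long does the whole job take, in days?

20/3 days

In the first 2 days the combined rate is 5/24, so 5/12 of the job is done, leaving 7/12.
After Luis leaves the rate is 1/8 per day; the remaining 7/12 takes 14/3 days.
Total = 2 + 14/3 = 20/3 days.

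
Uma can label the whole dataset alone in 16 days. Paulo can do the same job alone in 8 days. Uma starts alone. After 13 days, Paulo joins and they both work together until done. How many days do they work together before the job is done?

In the first 13 days Uma alone does 13/16 of the job, leaving 3/16.
Once everyone is working, combined rate: 1/16 + 1/8 = (1 + 2)/16 = 3/16 per day.
Remaining 3/16 at 3/16 per day takes 1 day.

1 day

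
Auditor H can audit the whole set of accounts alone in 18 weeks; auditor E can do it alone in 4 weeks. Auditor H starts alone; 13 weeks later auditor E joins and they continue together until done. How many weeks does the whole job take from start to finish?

153/11 weeks

In 13 weeks auditor H does 13/18 of the job, leaving 5/18.
Auditor H and auditor E together work at 11/36 per week, so finishing takes 5/18 ÷ 11/36 = 10/11 weeks.
Total time = 13 + 10/11 = 153/11 weeks.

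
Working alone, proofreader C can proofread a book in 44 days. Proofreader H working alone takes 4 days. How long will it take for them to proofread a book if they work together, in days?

Combined rate: 1/44 + 1/4 = (1 + 11)/44 = 12/44 = 3/11 per day.
Time = 1 ÷ (3/11) = 11/3 days.

11/3 days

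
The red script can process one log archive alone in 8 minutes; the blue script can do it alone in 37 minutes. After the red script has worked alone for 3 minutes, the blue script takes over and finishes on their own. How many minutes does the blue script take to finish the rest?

In 3 minutes the red script does 3/8 of the job, leaving 5/8.
The blue script works at 1/37 per minute, so finishing takes 5/8 ÷ 1/37 = 185/8 minutes.

185/8 minutes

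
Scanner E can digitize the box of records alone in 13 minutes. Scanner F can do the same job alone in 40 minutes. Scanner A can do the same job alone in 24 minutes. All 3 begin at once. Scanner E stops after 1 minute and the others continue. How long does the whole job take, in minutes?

180/13 minutes

In the first 1 minute the combined rate is 28/195, so 28/195 of the job is done, leaving 167/195.
After scanner E leaves the rate is 1/15 per minute; the remaining 167/195 takes 167/13 minutes.
Total = 1 + 167/13 = 180/13 minutes.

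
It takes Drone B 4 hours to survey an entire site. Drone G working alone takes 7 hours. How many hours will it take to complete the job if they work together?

28/11 hours

Combined rate: 1/4 + 1/7 = (7 + 4)/28 = 11/28 per hour.
Time = 1 ÷ (11/28) = 28/11 hours.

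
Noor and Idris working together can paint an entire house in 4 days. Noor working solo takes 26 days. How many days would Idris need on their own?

52/11 days

Combined rate is 1/4 per day.
Known contribution: 1/26 per day.
So Idris's rate is 1/4 − 1/26 = 11/52, meaning 52/11 days alone.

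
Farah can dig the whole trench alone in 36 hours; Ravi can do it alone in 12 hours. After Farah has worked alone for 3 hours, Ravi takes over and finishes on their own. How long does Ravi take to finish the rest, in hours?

11 hours

In 3 hours Farah does 3/36 = 1/12 of the job, leaving 11/12.
Ravi works at 1/12 per hour, so finishing takes 11/12 ÷ 1/12 = 11 hours.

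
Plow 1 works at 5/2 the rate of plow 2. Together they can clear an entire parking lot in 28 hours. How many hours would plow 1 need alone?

196/5 hours

Let plow 2's rate be r; then plow 1's rate is (5/2)r, so together (5/2 + 1)r = (7/2)r = 1/28.
Thus r = 1/98 per hour.
Plow 2 alone: 98 hours; plow 1 alone: 196/5 hours.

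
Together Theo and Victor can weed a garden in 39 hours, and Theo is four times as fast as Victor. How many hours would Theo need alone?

Let Victor's rate be r; then Theo's rate is 4r, so together (4 + 1)r = 5r = 1/39.
Thus r = 1/195 per hour.
Victor alone: 195 hours; Theo alone: 195/4 hours.

195/4 hours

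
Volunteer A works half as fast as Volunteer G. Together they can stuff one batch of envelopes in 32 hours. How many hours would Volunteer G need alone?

48 hours

Let Volunteer G's rate be r; then Volunteer A's rate is (1/2)r, so together (1/2 + 1)r = (3/2)r = 1/32.
Thus r = 1/48 per hour.
Volunteer G alone: 48 hours; Volunteer A alone: 96 hours.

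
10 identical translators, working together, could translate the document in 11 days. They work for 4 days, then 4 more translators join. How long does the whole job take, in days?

One translator does 1/110 of the job per day.
After 4 days with 10 translators, 4/11 is done (7/11 left).
With 14 translators the rate is 14/110 = 7/55, so the rest takes 7/11 ÷ 7/55 = 5 days.
Total = 4 + 5 = 9 days.

9 days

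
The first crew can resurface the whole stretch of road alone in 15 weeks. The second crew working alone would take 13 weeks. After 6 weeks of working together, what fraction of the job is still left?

Combined rate: 1/15 + 1/13 = (13 + 15)/195 = 28/195 per week.
In 6 weeks they complete 6·28/195 = 56/65 of the job.
So 9/65 remains.

9/65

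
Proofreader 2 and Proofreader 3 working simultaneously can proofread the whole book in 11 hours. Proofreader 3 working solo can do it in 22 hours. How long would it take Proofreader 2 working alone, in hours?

22 hours

Combined rate is 1/11 per hour.
Known contribution: 1/22 per hour.
So Proofreader 2's rate is 1/11 − 1/22 = 1/22, meaning 22 hours alone.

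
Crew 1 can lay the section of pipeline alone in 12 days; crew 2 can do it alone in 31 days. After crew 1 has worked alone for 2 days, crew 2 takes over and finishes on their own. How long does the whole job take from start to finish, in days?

In 2 days crew 1 does 2/12 = 1/6 of the job, leaving 5/6.
Crew 2 works at 1/31 per day, so finishing takes 5/6 ÷ 1/31 = 155/6 days.
Total time = 2 + 155/6 = 167/6 days.

167/6 days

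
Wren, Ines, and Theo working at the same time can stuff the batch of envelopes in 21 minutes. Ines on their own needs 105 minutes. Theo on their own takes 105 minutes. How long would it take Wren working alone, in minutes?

35 minutes

Combined rate is 1/21 per minute.
Known contribution: 1/105 + 1/105 = (1 + 1)/105 = 2/105 per minute.
So Wren's rate is 1/21 − 2/105 = 1/35, meaning 35 minutes alone.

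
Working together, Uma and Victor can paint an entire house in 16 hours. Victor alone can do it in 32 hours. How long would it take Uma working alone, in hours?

32 hours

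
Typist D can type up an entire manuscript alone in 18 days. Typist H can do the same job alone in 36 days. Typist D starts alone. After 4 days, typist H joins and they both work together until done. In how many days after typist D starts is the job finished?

In the first 4 days typist D alone does 4/18 = 2/9 of the job, leaving 7/9.
Once everyone is working, combined rate: 1/18 + 1/36 = (2 + 1)/36 = 3/36 = 1/12 per day.
Remaining 7/9 at 1/12 per day takes 28/3 days.
Total from the start = 4 + 28/3 = 40/3 days.

40/3 days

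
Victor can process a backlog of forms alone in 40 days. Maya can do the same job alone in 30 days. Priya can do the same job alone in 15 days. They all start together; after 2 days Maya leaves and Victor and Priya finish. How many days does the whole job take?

112/11 days

In the first 2 days the combined rate is 1/8, so 1/4 of the job is done, leaving 3/4.
After Maya leaves the rate is 11/120 per day; the remaining 3/4 takes 90/11 days.
Total = 2 + 90/11 = 112/11 days.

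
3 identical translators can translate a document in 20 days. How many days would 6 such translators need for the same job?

10 days

Total work is 3·20 = 60 translator-days.
With 6 translators: 60/6 = 10 days.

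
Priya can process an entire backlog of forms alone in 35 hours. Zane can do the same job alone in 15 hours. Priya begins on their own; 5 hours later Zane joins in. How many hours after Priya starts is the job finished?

In the first 5 hours Priya alone does 5/35 = 1/7 of the job, leaving 6/7.
Once everyone is working, combined rate: 1/35 + 1/15 = (3 + 7)/105 = 10/105 = 2/21 per hour.
Remaining 6/7 at 2/21 per hour takes 9 hours.
Total from the start = 5 + 9 = 14 hours.

14 hours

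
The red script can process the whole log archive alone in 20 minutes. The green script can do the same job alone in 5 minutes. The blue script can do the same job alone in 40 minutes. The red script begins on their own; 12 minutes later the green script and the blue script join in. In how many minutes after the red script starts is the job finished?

148/11 minutes

In the first 12 minutes the red script alone does 12/20 = 3/5 of the job, leaving 2/5.
Once everyone is working, combined rate: 1/20 + 1/5 + 1/40 = (2 + 8 + 1)/40 = 11/40 per minute.
Remaining 2/5 at 11/40 per minute takes 16/11 minutes.
Total from the start = 12 + 16/11 = 148/11 minutes.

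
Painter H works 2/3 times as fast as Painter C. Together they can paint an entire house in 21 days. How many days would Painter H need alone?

Let Painter C's rate be r; then Painter H's rate is (2/3)r, so together (2/3 + 1)r = (5/3)r = 1/21.
Thus r = 1/35 per day.
Painter C alone: 35 days; Painter H alone: 105/2 days.

105/2 days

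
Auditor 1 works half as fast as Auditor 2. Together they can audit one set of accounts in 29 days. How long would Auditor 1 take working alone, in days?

Let Auditor 2's rate be r; then Auditor 1's rate is (1/2)r, so together (1/2 + 1)r = (3/2)r = 1/29.
Thus r = 2/87 per day.
Auditor 2 alone: 87/2 days; Auditor 1 alone: 87 days.

87 days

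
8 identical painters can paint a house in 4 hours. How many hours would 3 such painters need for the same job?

Total work is 8·4 = 32 painter-hours.
With 3 painters: 32/3 hours.

32/3 hours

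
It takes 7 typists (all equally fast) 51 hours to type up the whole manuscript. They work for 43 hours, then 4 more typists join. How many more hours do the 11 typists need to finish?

One typist does 1/357 of the job per hour.
After 43 hours with 7 typists, 43/51 is done (8/51 left).
With 11 typists the rate is 11/357, so the rest takes 8/51 ÷ 11/357 = 56/11 hours.

56/11 hours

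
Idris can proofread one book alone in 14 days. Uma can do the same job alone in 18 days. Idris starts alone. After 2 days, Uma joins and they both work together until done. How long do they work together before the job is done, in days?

In the first 2 days Idris alone does 2/14 = 1/7 of the job, leaving 6/7.
Once everyone is working, combined rate: 1/14 + 1/18 = (9 + 7)/126 = 16/126 = 8/63 per day.
Remaining 6/7 at 8/63 per day takes 27/4 days.

27/4 days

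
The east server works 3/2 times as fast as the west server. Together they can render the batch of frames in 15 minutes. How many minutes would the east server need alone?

Let the west server's rate be r; then the east server's rate is (3/2)r, so together (3/2 + 1)r = (5/2)r = 1/15.
Thus r = 2/75 per minute.
The west server alone: 75/2 minutes; the east server alone: 25 minutes.

25 minutes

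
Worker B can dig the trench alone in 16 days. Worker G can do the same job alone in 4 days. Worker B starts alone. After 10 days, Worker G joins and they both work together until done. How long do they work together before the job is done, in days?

6/5 days

In the first 10 days Worker B alone does 10/16 = 5/8 of the job, leaving 3/8.
Once everyone is working, combined rate: 1/16 + 1/4 = (1 + 4)/16 = 5/16 per day.
Remaining 3/8 at 5/16 per day takes 6/5 days.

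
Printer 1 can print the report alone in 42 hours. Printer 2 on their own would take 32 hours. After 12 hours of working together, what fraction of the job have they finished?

37/56

Combined rate: 1/42 + 1/32 = (16 + 21)/672 = 37/672 per hour.
In 12 hours they complete 12·37/672 = 37/56 of the job.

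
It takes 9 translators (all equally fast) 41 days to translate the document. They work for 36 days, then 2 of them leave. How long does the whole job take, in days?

One translator does 1/369 of the job per day.
After 36 days with 9 translators, 36/41 is done (5/41 left).
With 7 translators the rate is 7/369, so the rest takes 5/41 ÷ 7/369 = 45/7 days.
Total = 36 + 45/7 = 297/7 days.

297/7 days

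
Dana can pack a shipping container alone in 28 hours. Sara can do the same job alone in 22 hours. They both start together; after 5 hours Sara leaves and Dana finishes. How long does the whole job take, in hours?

In the first 5 hours the combined rate is 25/308, so 125/308 of the job is done, leaving 183/308.
After Sara leaves the rate is 1/28 per hour; the remaining 183/308 takes 183/11 hours.
Total = 5 + 183/11 = 238/11 hours.

238/11 hours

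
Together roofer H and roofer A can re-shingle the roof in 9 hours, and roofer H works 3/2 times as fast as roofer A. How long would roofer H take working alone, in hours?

15 hours

Let roofer A's rate be r; then roofer H's rate is (3/2)r, so together (3/2 + 1)r = (5/2)r = 1/9.
Thus r = 2/45 per hour.
Roofer A alone: 45/2 hours; roofer H alone: 15 hours.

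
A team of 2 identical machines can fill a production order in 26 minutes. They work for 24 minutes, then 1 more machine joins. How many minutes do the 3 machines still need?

One machine does 1/52 of the job per minute.
After 24 minutes with 2 machines, 12/13 is done (1/13 left).
With 3 machines the rate is 3/52, so the rest takes 1/13 ÷ 3/52 = 4/3 minutes.

4/3 minutes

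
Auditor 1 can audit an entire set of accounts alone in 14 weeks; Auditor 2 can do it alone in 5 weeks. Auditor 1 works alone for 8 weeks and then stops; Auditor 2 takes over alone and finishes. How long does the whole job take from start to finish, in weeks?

In 8 weeks Auditor 1 does 8/14 = 4/7 of the job, leaving 3/7.
Auditor 2 works at 1/5 per week, so finishing takes 3/7 ÷ 1/5 = 15/7 weeks.
Total time = 8 + 15/7 = 71/7 weeks.

71/7 weeks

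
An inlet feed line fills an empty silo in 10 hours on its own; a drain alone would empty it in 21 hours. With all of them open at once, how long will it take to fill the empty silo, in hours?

210/11 hours

Net rate = 1/10 − 1/21 = (21 − 10)/210 = 11/210 per hour.
Filling time = 1 ÷ (11/210) = 210/11 hours.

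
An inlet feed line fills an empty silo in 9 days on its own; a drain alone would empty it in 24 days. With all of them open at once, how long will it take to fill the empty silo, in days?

Net rate = 1/9 − 1/24 = (8 − 3)/72 = 5/72 per day.
Filling time = 1 ÷ (5/72) = 72/5 days.

72/5 days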